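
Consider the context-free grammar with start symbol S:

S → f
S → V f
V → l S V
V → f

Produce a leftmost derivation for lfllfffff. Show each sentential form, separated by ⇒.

S ⇒ Vf   [S → V f]
Vf ⇒ lSVf   [V → l S V]
lSVf ⇒ lfVf   [S → f]
lfVf ⇒ lflSVf   [V → l S V]
lflSVf ⇒ lflVfVf   [S → V f]
lflVfVf ⇒ lfllSVfVf   [V → l S V]
lfllSVfVf ⇒ lfllfVfVf   [S → f]
lfllfVfVf ⇒ lfllfffVf   [V → f]
lfllfffVf ⇒ lfllfffff   [V → f]

S ⇒ Vf ⇒ lSVf ⇒ lfVf ⇒ lflSVf ⇒ lflVfVf ⇒ lfllSVfVf ⇒ lfllfVfVf ⇒ lfllfffVf ⇒ lfllfffff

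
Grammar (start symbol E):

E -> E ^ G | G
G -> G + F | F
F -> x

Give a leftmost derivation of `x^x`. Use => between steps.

E => E^G   [E -> E ^ G]
E^G => G^G   [E -> G]
G^G => F^G   [G -> F]
F^G => x^G   [F -> x]
x^G => x^F   [G -> F]
x^F => x^x   [F -> x]

E => E^G => G^G => F^G => x^G => x^F => x^x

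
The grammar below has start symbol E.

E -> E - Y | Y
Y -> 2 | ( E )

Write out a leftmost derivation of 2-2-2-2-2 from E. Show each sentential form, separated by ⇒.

E ⇒ E-Y   [E -> E - Y]
E-Y ⇒ E-Y-Y   [E -> E - Y]
E-Y-Y ⇒ E-Y-Y-Y   [E -> E - Y]
E-Y-Y-Y ⇒ E-Y-Y-Y-Y   [E -> E - Y]
E-Y-Y-Y-Y ⇒ Y-Y-Y-Y-Y   [E -> Y]
Y-Y-Y-Y-Y ⇒ 2-Y-Y-Y-Y   [Y -> 2]
2-Y-Y-Y-Y ⇒ 2-2-Y-Y-Y   [Y -> 2]
2-2-Y-Y-Y ⇒ 2-2-2-Y-Y   [Y -> 2]
2-2-2-Y-Y ⇒ 2-2-2-2-Y   [Y -> 2]
2-2-2-2-Y ⇒ 2-2-2-2-2   [Y -> 2]

E ⇒ E-Y ⇒ E-Y-Y ⇒ E-Y-Y-Y ⇒ E-Y-Y-Y-Y ⇒ Y-Y-Y-Y-Y ⇒ 2-Y-Y-Y-Y ⇒ 2-2-Y-Y-Y ⇒ 2-2-2-Y-Y ⇒ 2-2-2-2-Y ⇒ 2-2-2-2-2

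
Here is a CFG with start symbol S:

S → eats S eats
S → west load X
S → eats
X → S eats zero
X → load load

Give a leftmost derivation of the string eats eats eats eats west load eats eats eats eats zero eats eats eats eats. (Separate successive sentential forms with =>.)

S => eats S eats   [S → eats S eats]
eats S eats => eats eats S eats eats   [S → eats S eats]
eats eats S eats eats => eats eats eats S eats eats eats   [S → eats S eats]
eats eats eats S eats eats eats => eats eats eats eats S eats eats eats eats   [S → eats S eats]
eats eats eats eats S eats eats eats eats => eats eats eats eats west load X eats eats eats eats   [S → west load X]
eats eats eats eats west load X eats eats eats eats => eats eats eats eats west load S eats zero eats eats eats eats   [X → S eats zero]
eats eats eats eats west load S eats zero eats eats eats eats => eats eats eats eats west load eats S eats eats zero eats eats eats eats   [S → eats S eats]
eats eats eats eats west load eats S eats eats zero eats eats eats eats => eats eats eats eats west load eats eats eats eats zero eats eats eats eats   [S → eats]

S => eats S eats => eats eats S eats eats => eats eats eats S eats eats eats => eats eats eats eats S eats eats eats eats => eats eats eats eats west load X eats eats eats eats => eats eats eats eats west load S eats zero eats eats eats eats => eats eats eats eats west load eats S eats eats zero eats eats eats eats => eats eats eats eats west load eats eats eats eats zero eats eats eats eats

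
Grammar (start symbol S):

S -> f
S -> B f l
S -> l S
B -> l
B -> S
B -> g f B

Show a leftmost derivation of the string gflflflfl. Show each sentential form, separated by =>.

S => Bfl   [S -> B f l]
Bfl => gfBfl   [B -> g f B]
gfBfl => gfSfl   [B -> S]
gfSfl => gfBflfl   [S -> B f l]
gfBflfl => gfSflfl   [B -> S]
gfSflfl => gfBflflfl   [S -> B f l]
gfBflflfl => gflflflfl   [B -> l]

S => Bfl => gfBfl => gfSfl => gfBflfl => gfSflfl => gfBflflfl => gflflflfl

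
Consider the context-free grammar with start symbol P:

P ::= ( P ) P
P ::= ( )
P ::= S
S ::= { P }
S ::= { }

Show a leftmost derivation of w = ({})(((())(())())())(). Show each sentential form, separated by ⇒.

P ⇒ (P)P ⇒ (S)P ⇒ ({})P ⇒ ({})(P)P ⇒ ({})((P)P)P ⇒ ({})(((P)P)P)P ⇒ ({})(((())P)P)P ⇒ ({})(((())(P)P)P)P ⇒ ({})(((())(())P)P)P ⇒ ({})(((())(())())P)P ⇒ ({})(((())(())())())P ⇒ ({})(((())(())())())()

P ⇒ (P)P   [P ::= ( P ) P]
(P)P ⇒ (S)P   [P ::= S]
(S)P ⇒ ({})P   [S ::= { }]
({})P ⇒ ({})(P)P   [P ::= ( P ) P]
({})(P)P ⇒ ({})((P)P)P   [P ::= ( P ) P]
({})((P)P)P ⇒ ({})(((P)P)P)P   [P ::= ( P ) P]
({})(((P)P)P)P ⇒ ({})(((())P)P)P   [P ::= ( )]
({})(((())P)P)P ⇒ ({})(((())(P)P)P)P   [P ::= ( P ) P]
({})(((())(P)P)P)P ⇒ ({})(((())(())P)P)P   [P ::= ( )]
({})(((())(())P)P)P ⇒ ({})(((())(())())P)P   [P ::= ( )]
({})(((())(())())P)P ⇒ ({})(((())(())())())P   [P ::= ( )]
({})(((())(())())())P ⇒ ({})(((())(())())())()   [P ::= ( )]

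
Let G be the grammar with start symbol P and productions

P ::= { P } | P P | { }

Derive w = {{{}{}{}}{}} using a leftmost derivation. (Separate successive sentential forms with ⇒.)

P ⇒ {P} ⇒ {PP} ⇒ {{P}P} ⇒ {{PP}P} ⇒ {{PPP}P} ⇒ {{{}PP}P} ⇒ {{{}{}P}P} ⇒ {{{}{}{}}P} ⇒ {{{}{}{}}{}}

P ⇒ {P}   [P ::= { P }]
{P} ⇒ {PP}   [P ::= P P]
{PP} ⇒ {{P}P}   [P ::= { P }]
{{P}P} ⇒ {{PP}P}   [P ::= P P]
{{PP}P} ⇒ {{PPP}P}   [P ::= P P]
{{PPP}P} ⇒ {{{}PP}P}   [P ::= { }]
{{{}PP}P} ⇒ {{{}{}P}P}   [P ::= { }]
{{{}{}P}P} ⇒ {{{}{}{}}P}   [P ::= { }]
{{{}{}{}}P} ⇒ {{{}{}{}}{}}   [P ::= { }]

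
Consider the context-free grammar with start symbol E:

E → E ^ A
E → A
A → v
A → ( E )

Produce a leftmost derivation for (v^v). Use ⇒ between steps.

E ⇒ A   [E → A]
A ⇒ (E)   [A → ( E )]
(E) ⇒ (E^A)   [E → E ^ A]
(E^A) ⇒ (A^A)   [E → A]
(A^A) ⇒ (v^A)   [A → v]
(v^A) ⇒ (v^v)   [A → v]

E ⇒ A ⇒ (E) ⇒ (E^A) ⇒ (A^A) ⇒ (v^A) ⇒ (v^v)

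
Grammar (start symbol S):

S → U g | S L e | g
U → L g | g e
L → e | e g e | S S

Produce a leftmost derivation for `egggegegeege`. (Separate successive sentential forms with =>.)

S=>SLe=>UgLe=>LggLe=>eggLe=>eggSSe=>eggSLeSe=>eggUgLeSe=>egggegLeSe=>egggegegeeSe=>egggegegeege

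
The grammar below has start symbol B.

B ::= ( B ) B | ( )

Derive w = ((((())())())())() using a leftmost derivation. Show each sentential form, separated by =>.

B => (B)B => ((B)B)B => (((B)B)B)B => ((((B)B)B)B)B => ((((())B)B)B)B => ((((())())B)B)B => ((((())())())B)B => ((((())())())())B => ((((())())())())()

B => (B)B   [B ::= ( B ) B]
(B)B => ((B)B)B   [B ::= ( B ) B]
((B)B)B => (((B)B)B)B   [B ::= ( B ) B]
(((B)B)B)B => ((((B)B)B)B)B   [B ::= ( B ) B]
((((B)B)B)B)B => ((((())B)B)B)B   [B ::= ( )]
((((())B)B)B)B => ((((())())B)B)B   [B ::= ( )]
((((())())B)B)B => ((((())())())B)B   [B ::= ( )]
((((())())())B)B => ((((())())())())B   [B ::= ( )]
((((())())())())B => ((((())())())())()   [B ::= ( )]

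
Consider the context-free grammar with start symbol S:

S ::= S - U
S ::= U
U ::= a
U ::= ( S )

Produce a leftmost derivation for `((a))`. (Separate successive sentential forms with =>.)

S => U => (S) => (U) => ((S)) => ((U)) => ((a))

S => U   [S ::= U]
U => (S)   [U ::= ( S )]
(S) => (U)   [S ::= U]
(U) => ((S))   [U ::= ( S )]
((S)) => ((U))   [S ::= U]
((U)) => ((a))   [U ::= a]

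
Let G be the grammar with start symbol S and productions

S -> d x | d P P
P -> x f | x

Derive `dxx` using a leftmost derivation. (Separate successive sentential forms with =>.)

S => dPP => dxP => dxx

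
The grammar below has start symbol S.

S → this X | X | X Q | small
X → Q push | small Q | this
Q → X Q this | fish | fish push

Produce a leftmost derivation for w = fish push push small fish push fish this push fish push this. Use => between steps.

S => X Q   [S → X Q]
X Q => Q push Q   [X → Q push]
Q push Q => fish push push Q   [Q → fish push]
fish push push Q => fish push push X Q this   [Q → X Q this]
fish push push X Q this => fish push push Q push Q this   [X → Q push]
fish push push Q push Q this => fish push push X Q this push Q this   [Q → X Q this]
fish push push X Q this push Q this => fish push push small Q Q this push Q this   [X → small Q]
fish push push small Q Q this push Q this => fish push push small fish push Q this push Q this   [Q → fish push]
fish push push small fish push Q this push Q this => fish push push small fish push fish this push Q this   [Q → fish]
fish push push small fish push fish this push Q this => fish push push small fish push fish this push fish push this   [Q → fish push]

S => X Q => Q push Q => fish push push Q => fish push push X Q this => fish push push Q push Q this => fish push push X Q this push Q this => fish push push small Q Q this push Q this => fish push push small fish push Q this push Q this => fish push push small fish push fish this push Q this => fish push push small fish push fish this push fish push this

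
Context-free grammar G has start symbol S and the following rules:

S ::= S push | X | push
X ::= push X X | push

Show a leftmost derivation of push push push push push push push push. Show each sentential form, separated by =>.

S => S push => X push => push X X push => push push X push => push push push X X push => push push push push X push => push push push push push X X push => push push push push push push X push => push push push push push push push push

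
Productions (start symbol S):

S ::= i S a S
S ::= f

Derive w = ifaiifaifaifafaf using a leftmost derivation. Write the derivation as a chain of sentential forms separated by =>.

S=>iSaS=>ifaS=>ifaiSaS=>ifaiiSaSaS=>ifaiifaSaS=>ifaiifaiSaSaS=>ifaiifaifaSaS=>ifaiifaifaiSaSaS=>ifaiifaifaifaSaS=>ifaiifaifaifafaS=>ifaiifaifaifafaf

S => iSaS   [S ::= i S a S]
iSaS => ifaS   [S ::= f]
ifaS => ifaiSaS   [S ::= i S a S]
ifaiSaS => ifaiiSaSaS   [S ::= i S a S]
ifaiiSaSaS => ifaiifaSaS   [S ::= f]
ifaiifaSaS => ifaiifaiSaSaS   [S ::= i S a S]
ifaiifaiSaSaS => ifaiifaifaSaS   [S ::= f]
ifaiifaifaSaS => ifaiifaifaiSaSaS   [S ::= i S a S]
ifaiifaifaiSaSaS => ifaiifaifaifaSaS   [S ::= f]
ifaiifaifaifaSaS => ifaiifaifaifafaS   [S ::= f]
ifaiifaifaifafaS => ifaiifaifaifafaf   [S ::= f]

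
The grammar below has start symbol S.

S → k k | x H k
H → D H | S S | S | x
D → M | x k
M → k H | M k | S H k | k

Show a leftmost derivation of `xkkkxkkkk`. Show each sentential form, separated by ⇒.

S ⇒ xHk   [S → x H k]
xHk ⇒ xDHk   [H → D H]
xDHk ⇒ xMHk   [D → M]
xMHk ⇒ xkHk   [M → k]
xkHk ⇒ xkSSk   [H → S S]
xkSSk ⇒ xkkkSk   [S → k k]
xkkkSk ⇒ xkkkxHkk   [S → x H k]
xkkkxHkk ⇒ xkkkxSkk   [H → S]
xkkkxSkk ⇒ xkkkxkkkk   [S → k k]

S⇒xHk⇒xDHk⇒xMHk⇒xkHk⇒xkSSk⇒xkkkSk⇒xkkkxHkk⇒xkkkxSkk⇒xkkkxkkkk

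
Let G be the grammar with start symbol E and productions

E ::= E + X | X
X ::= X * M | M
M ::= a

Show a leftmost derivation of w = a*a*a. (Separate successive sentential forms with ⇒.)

E ⇒ X   [E ::= X]
X ⇒ X*M   [X ::= X * M]
X*M ⇒ X*M*M   [X ::= X * M]
X*M*M ⇒ M*M*M   [X ::= M]
M*M*M ⇒ a*M*M   [M ::= a]
a*M*M ⇒ a*a*M   [M ::= a]
a*a*M ⇒ a*a*a   [M ::= a]

E ⇒ X ⇒ X*M ⇒ X*M*M ⇒ M*M*M ⇒ a*M*M ⇒ a*a*M ⇒ a*a*a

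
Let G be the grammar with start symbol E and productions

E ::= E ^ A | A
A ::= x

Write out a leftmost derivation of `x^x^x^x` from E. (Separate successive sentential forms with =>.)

E => E^A   [E ::= E ^ A]
E^A => E^A^A   [E ::= E ^ A]
E^A^A => E^A^A^A   [E ::= E ^ A]
E^A^A^A => A^A^A^A   [E ::= A]
A^A^A^A => x^A^A^A   [A ::= x]
x^A^A^A => x^x^A^A   [A ::= x]
x^x^A^A => x^x^x^A   [A ::= x]
x^x^x^A => x^x^x^x   [A ::= x]

E=>E^A=>E^A^A=>E^A^A^A=>A^A^A^A=>x^A^A^A=>x^x^A^A=>x^x^x^A=>x^x^x^x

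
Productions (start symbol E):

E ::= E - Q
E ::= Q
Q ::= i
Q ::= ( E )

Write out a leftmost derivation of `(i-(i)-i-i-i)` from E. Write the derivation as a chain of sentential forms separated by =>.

E => Q   [E ::= Q]
Q => (E)   [Q ::= ( E )]
(E) => (E-Q)   [E ::= E - Q]
(E-Q) => (E-Q-Q)   [E ::= E - Q]
(E-Q-Q) => (E-Q-Q-Q)   [E ::= E - Q]
(E-Q-Q-Q) => (E-Q-Q-Q-Q)   [E ::= E - Q]
(E-Q-Q-Q-Q) => (Q-Q-Q-Q-Q)   [E ::= Q]
(Q-Q-Q-Q-Q) => (i-Q-Q-Q-Q)   [Q ::= i]
(i-Q-Q-Q-Q) => (i-(E)-Q-Q-Q)   [Q ::= ( E )]
(i-(E)-Q-Q-Q) => (i-(Q)-Q-Q-Q)   [E ::= Q]
(i-(Q)-Q-Q-Q) => (i-(i)-Q-Q-Q)   [Q ::= i]
(i-(i)-Q-Q-Q) => (i-(i)-i-Q-Q)   [Q ::= i]
(i-(i)-i-Q-Q) => (i-(i)-i-i-Q)   [Q ::= i]
(i-(i)-i-i-Q) => (i-(i)-i-i-i)   [Q ::= i]

E => Q => (E) => (E-Q) => (E-Q-Q) => (E-Q-Q-Q) => (E-Q-Q-Q-Q) => (Q-Q-Q-Q-Q) => (i-Q-Q-Q-Q) => (i-(E)-Q-Q-Q) => (i-(Q)-Q-Q-Q) => (i-(i)-Q-Q-Q) => (i-(i)-i-Q-Q) => (i-(i)-i-i-Q) => (i-(i)-i-i-i)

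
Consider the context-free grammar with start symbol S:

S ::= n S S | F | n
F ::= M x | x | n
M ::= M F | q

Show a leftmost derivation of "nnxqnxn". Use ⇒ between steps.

S⇒nSS⇒nnSSS⇒nnFSS⇒nnxSS⇒nnxFS⇒nnxMxS⇒nnxMFxS⇒nnxqFxS⇒nnxqnxS⇒nnxqnxn

S ⇒ nSS   [S ::= n S S]
nSS ⇒ nnSSS   [S ::= n S S]
nnSSS ⇒ nnFSS   [S ::= F]
nnFSS ⇒ nnxSS   [F ::= x]
nnxSS ⇒ nnxFS   [S ::= F]
nnxFS ⇒ nnxMxS   [F ::= M x]
nnxMxS ⇒ nnxMFxS   [M ::= M F]
nnxMFxS ⇒ nnxqFxS   [M ::= q]
nnxqFxS ⇒ nnxqnxS   [F ::= n]
nnxqnxS ⇒ nnxqnxn   [S ::= n]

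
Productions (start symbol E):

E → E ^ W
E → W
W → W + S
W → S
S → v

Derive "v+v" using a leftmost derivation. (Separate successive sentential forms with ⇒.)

E⇒W⇒W+S⇒S+S⇒v+S⇒v+v

E ⇒ W   [E → W]
W ⇒ W+S   [W → W + S]
W+S ⇒ S+S   [W → S]
S+S ⇒ v+S   [S → v]
v+S ⇒ v+v   [S → v]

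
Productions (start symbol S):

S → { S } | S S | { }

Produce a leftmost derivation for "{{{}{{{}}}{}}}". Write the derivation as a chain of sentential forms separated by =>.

S => {S} => {{S}} => {{SS}} => {{SSS}} => {{{}SS}} => {{{}{S}S}} => {{{}{{S}}S}} => {{{}{{{}}}S}} => {{{}{{{}}}{}}}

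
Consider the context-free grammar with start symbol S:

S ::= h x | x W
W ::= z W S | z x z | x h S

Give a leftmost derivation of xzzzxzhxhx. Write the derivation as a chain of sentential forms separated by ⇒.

S ⇒ xW ⇒ xzWS ⇒ xzzWSS ⇒ xzzzxzSS ⇒ xzzzxzhxS ⇒ xzzzxzhxhx

S ⇒ xW   [S ::= x W]
xW ⇒ xzWS   [W ::= z W S]
xzWS ⇒ xzzWSS   [W ::= z W S]
xzzWSS ⇒ xzzzxzSS   [W ::= z x z]
xzzzxzSS ⇒ xzzzxzhxS   [S ::= h x]
xzzzxzhxS ⇒ xzzzxzhxhx   [S ::= h x]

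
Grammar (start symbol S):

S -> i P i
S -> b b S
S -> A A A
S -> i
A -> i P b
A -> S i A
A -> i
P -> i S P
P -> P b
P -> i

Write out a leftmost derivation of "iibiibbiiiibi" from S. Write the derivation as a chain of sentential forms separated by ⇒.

S ⇒ AAA   [S -> A A A]
AAA ⇒ iPbAA   [A -> i P b]
iPbAA ⇒ iibAA   [P -> i]
iibAA ⇒ iibiPbA   [A -> i P b]
iibiPbA ⇒ iibiiSPbA   [P -> i S P]
iibiiSPbA ⇒ iibiibbSPbA   [S -> b b S]
iibiibbSPbA ⇒ iibiibbAAAPbA   [S -> A A A]
iibiibbAAAPbA ⇒ iibiibbiAAPbA   [A -> i]
iibiibbiAAPbA ⇒ iibiibbiiAPbA   [A -> i]
iibiibbiiAPbA ⇒ iibiibbiiiPbA   [A -> i]
iibiibbiiiPbA ⇒ iibiibbiiiibA   [P -> i]
iibiibbiiiibA ⇒ iibiibbiiiibi   [A -> i]

S⇒AAA⇒iPbAA⇒iibAA⇒iibiPbA⇒iibiiSPbA⇒iibiibbSPbA⇒iibiibbAAAPbA⇒iibiibbiAAPbA⇒iibiibbiiAPbA⇒iibiibbiiiPbA⇒iibiibbiiiibA⇒iibiibbiiiibi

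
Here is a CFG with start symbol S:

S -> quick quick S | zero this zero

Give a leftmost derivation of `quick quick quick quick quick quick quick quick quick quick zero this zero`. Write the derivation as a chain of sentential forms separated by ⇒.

S ⇒ quick quick S ⇒ quick quick quick quick S ⇒ quick quick quick quick quick quick S ⇒ quick quick quick quick quick quick quick quick S ⇒ quick quick quick quick quick quick quick quick quick quick S ⇒ quick quick quick quick quick quick quick quick quick quick zero this zero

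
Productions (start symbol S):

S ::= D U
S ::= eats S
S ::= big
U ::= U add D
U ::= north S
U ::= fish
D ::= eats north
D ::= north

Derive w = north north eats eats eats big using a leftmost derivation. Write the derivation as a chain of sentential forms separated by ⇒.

S ⇒ D U   [S ::= D U]
D U ⇒ north U   [D ::= north]
north U ⇒ north north S   [U ::= north S]
north north S ⇒ north north eats S   [S ::= eats S]
north north eats S ⇒ north north eats eats S   [S ::= eats S]
north north eats eats S ⇒ north north eats eats eats S   [S ::= eats S]
north north eats eats eats S ⇒ north north eats eats eats big   [S ::= big]

S ⇒ D U ⇒ north U ⇒ north north S ⇒ north north eats S ⇒ north north eats eats S ⇒ north north eats eats eats S ⇒ north north eats eats eats big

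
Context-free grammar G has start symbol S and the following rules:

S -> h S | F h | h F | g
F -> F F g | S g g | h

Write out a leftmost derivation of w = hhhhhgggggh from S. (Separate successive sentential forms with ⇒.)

S ⇒ Fh   [S -> F h]
Fh ⇒ Sggh   [F -> S g g]
Sggh ⇒ hFggh   [S -> h F]
hFggh ⇒ hSggggh   [F -> S g g]
hSggggh ⇒ hhSggggh   [S -> h S]
hhSggggh ⇒ hhhFggggh   [S -> h F]
hhhFggggh ⇒ hhhFFgggggh   [F -> F F g]
hhhFFgggggh ⇒ hhhhFgggggh   [F -> h]
hhhhFgggggh ⇒ hhhhhgggggh   [F -> h]

S⇒Fh⇒Sggh⇒hFggh⇒hSggggh⇒hhSggggh⇒hhhFggggh⇒hhhFFgggggh⇒hhhhFgggggh⇒hhhhhgggggh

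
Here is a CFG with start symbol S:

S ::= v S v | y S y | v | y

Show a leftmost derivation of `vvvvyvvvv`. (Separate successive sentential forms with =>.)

S => vSv => vvSvv => vvvSvvv => vvvvSvvvv => vvvvyvvvv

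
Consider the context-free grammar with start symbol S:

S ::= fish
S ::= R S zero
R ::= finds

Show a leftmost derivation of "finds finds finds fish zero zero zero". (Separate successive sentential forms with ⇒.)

S ⇒ R S zero   [S ::= R S zero]
R S zero ⇒ finds S zero   [R ::= finds]
finds S zero ⇒ finds R S zero zero   [S ::= R S zero]
finds R S zero zero ⇒ finds finds S zero zero   [R ::= finds]
finds finds S zero zero ⇒ finds finds R S zero zero zero   [S ::= R S zero]
finds finds R S zero zero zero ⇒ finds finds finds S zero zero zero   [R ::= finds]
finds finds finds S zero zero zero ⇒ finds finds finds fish zero zero zero   [S ::= fish]

S ⇒ R S zero ⇒ finds S zero ⇒ finds R S zero zero ⇒ finds finds S zero zero ⇒ finds finds R S zero zero zero ⇒ finds finds finds S zero zero zero ⇒ finds finds finds fish zero zero zero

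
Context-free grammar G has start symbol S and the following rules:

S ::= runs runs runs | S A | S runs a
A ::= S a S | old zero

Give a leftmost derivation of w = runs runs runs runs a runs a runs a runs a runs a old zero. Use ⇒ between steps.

S ⇒ S A ⇒ S runs a A ⇒ S runs a runs a A ⇒ S runs a runs a runs a A ⇒ S runs a runs a runs a runs a A ⇒ S runs a runs a runs a runs a runs a A ⇒ runs runs runs runs a runs a runs a runs a runs a A ⇒ runs runs runs runs a runs a runs a runs a runs a old zero

S ⇒ S A   [S ::= S A]
S A ⇒ S runs a A   [S ::= S runs a]
S runs a A ⇒ S runs a runs a A   [S ::= S runs a]
S runs a runs a A ⇒ S runs a runs a runs a A   [S ::= S runs a]
S runs a runs a runs a A ⇒ S runs a runs a runs a runs a A   [S ::= S runs a]
S runs a runs a runs a runs a A ⇒ S runs a runs a runs a runs a runs a A   [S ::= S runs a]
S runs a runs a runs a runs a runs a A ⇒ runs runs runs runs a runs a runs a runs a runs a A   [S ::= runs runs runs]
runs runs runs runs a runs a runs a runs a runs a A ⇒ runs runs runs runs a runs a runs a runs a runs a old zero   [A ::= old zero]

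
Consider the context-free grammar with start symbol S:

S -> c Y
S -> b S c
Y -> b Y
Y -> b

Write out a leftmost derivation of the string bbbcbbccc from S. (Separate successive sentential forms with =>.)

S => bSc   [S -> b S c]
bSc => bbScc   [S -> b S c]
bbScc => bbbSccc   [S -> b S c]
bbbSccc => bbbcYccc   [S -> c Y]
bbbcYccc => bbbcbYccc   [Y -> b Y]
bbbcbYccc => bbbcbbccc   [Y -> b]

S => bSc => bbScc => bbbSccc => bbbcYccc => bbbcbYccc => bbbcbbccc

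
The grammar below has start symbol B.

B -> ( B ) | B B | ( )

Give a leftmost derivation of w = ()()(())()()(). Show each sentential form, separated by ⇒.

B ⇒ BB   [B -> B B]
BB ⇒ BBB   [B -> B B]
BBB ⇒ BBBB   [B -> B B]
BBBB ⇒ ()BBB   [B -> ( )]
()BBB ⇒ ()BBBB   [B -> B B]
()BBBB ⇒ ()BBBBB   [B -> B B]
()BBBBB ⇒ ()()BBBB   [B -> ( )]
()()BBBB ⇒ ()()(B)BBB   [B -> ( B )]
()()(B)BBB ⇒ ()()(())BBB   [B -> ( )]
()()(())BBB ⇒ ()()(())()BB   [B -> ( )]
()()(())()BB ⇒ ()()(())()()B   [B -> ( )]
()()(())()()B ⇒ ()()(())()()()   [B -> ( )]

B ⇒ BB ⇒ BBB ⇒ BBBB ⇒ ()BBB ⇒ ()BBBB ⇒ ()BBBBB ⇒ ()()BBBB ⇒ ()()(B)BBB ⇒ ()()(())BBB ⇒ ()()(())()BB ⇒ ()()(())()()B ⇒ ()()(())()()()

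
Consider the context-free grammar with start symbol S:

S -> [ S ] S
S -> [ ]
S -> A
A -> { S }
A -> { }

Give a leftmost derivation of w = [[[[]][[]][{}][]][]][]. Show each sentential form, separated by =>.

S => [S]S   [S -> [ S ] S]
[S]S => [[S]S]S   [S -> [ S ] S]
[[S]S]S => [[[S]S]S]S   [S -> [ S ] S]
[[[S]S]S]S => [[[[]]S]S]S   [S -> [ ]]
[[[[]]S]S]S => [[[[]][S]S]S]S   [S -> [ S ] S]
[[[[]][S]S]S]S => [[[[]][[]]S]S]S   [S -> [ ]]
[[[[]][[]]S]S]S => [[[[]][[]][S]S]S]S   [S -> [ S ] S]
[[[[]][[]][S]S]S]S => [[[[]][[]][A]S]S]S   [S -> A]
[[[[]][[]][A]S]S]S => [[[[]][[]][{}]S]S]S   [A -> { }]
[[[[]][[]][{}]S]S]S => [[[[]][[]][{}][]]S]S   [S -> [ ]]
[[[[]][[]][{}][]]S]S => [[[[]][[]][{}][]][]]S   [S -> [ ]]
[[[[]][[]][{}][]][]]S => [[[[]][[]][{}][]][]][]   [S -> [ ]]

S => [S]S => [[S]S]S => [[[S]S]S]S => [[[[]]S]S]S => [[[[]][S]S]S]S => [[[[]][[]]S]S]S => [[[[]][[]][S]S]S]S => [[[[]][[]][A]S]S]S => [[[[]][[]][{}]S]S]S => [[[[]][[]][{}][]]S]S => [[[[]][[]][{}][]][]]S => [[[[]][[]][{}][]][]][]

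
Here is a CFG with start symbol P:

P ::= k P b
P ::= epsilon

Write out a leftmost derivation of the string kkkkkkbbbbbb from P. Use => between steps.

P=>kPb=>kkPbb=>kkkPbbb=>kkkkPbbbb=>kkkkkPbbbbb=>kkkkkkPbbbbbb=>kkkkkkbbbbbb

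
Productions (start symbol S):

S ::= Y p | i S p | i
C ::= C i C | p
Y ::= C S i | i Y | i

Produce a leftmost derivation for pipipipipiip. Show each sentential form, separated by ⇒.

S ⇒ Yp ⇒ CSip ⇒ CiCSip ⇒ CiCiCSip ⇒ CiCiCiCSip ⇒ piCiCiCSip ⇒ pipiCiCSip ⇒ pipiCiCiCSip ⇒ pipipiCiCSip ⇒ pipipipiCSip ⇒ pipipipipSip ⇒ pipipipipiip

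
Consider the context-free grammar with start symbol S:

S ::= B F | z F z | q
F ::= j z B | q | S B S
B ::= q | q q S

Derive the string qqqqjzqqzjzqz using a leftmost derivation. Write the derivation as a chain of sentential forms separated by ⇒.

S ⇒ BF ⇒ qqSF ⇒ qqBFF ⇒ qqqFF ⇒ qqqqF ⇒ qqqqjzB ⇒ qqqqjzqqS ⇒ qqqqjzqqzFz ⇒ qqqqjzqqzjzBz ⇒ qqqqjzqqzjzqz

S ⇒ BF   [S ::= B F]
BF ⇒ qqSF   [B ::= q q S]
qqSF ⇒ qqBFF   [S ::= B F]
qqBFF ⇒ qqqFF   [B ::= q]
qqqFF ⇒ qqqqF   [F ::= q]
qqqqF ⇒ qqqqjzB   [F ::= j z B]
qqqqjzB ⇒ qqqqjzqqS   [B ::= q q S]
qqqqjzqqS ⇒ qqqqjzqqzFz   [S ::= z F z]
qqqqjzqqzFz ⇒ qqqqjzqqzjzBz   [F ::= j z B]
qqqqjzqqzjzBz ⇒ qqqqjzqqzjzqz   [B ::= q]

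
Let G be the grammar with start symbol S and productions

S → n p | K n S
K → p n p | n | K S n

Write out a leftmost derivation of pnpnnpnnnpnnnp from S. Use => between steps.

S => KnS => KSnnS => pnpSnnS => pnpKnSnnS => pnpKSnnSnnS => pnpnSnnSnnS => pnpnnpnnSnnS => pnpnnpnnnpnnS => pnpnnpnnnpnnnp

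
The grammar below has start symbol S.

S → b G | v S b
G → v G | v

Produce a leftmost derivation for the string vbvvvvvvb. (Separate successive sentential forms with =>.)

S => vSb   [S → v S b]
vSb => vbGb   [S → b G]
vbGb => vbvGb   [G → v G]
vbvGb => vbvvGb   [G → v G]
vbvvGb => vbvvvGb   [G → v G]
vbvvvGb => vbvvvvGb   [G → v G]
vbvvvvGb => vbvvvvvGb   [G → v G]
vbvvvvvGb => vbvvvvvvb   [G → v]

S => vSb => vbGb => vbvGb => vbvvGb => vbvvvGb => vbvvvvGb => vbvvvvvGb => vbvvvvvvb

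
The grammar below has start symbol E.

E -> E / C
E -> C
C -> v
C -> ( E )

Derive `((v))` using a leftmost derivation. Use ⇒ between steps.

E ⇒ C   [E -> C]
C ⇒ (E)   [C -> ( E )]
(E) ⇒ (C)   [E -> C]
(C) ⇒ ((E))   [C -> ( E )]
((E)) ⇒ ((C))   [E -> C]
((C)) ⇒ ((v))   [C -> v]

E ⇒ C ⇒ (E) ⇒ (C) ⇒ ((E)) ⇒ ((C)) ⇒ ((v))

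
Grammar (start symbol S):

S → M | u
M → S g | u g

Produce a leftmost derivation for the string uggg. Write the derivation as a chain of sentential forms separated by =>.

S => M   [S → M]
M => Sg   [M → S g]
Sg => Mg   [S → M]
Mg => Sgg   [M → S g]
Sgg => Mgg   [S → M]
Mgg => Sggg   [M → S g]
Sggg => uggg   [S → u]

S => M => Sg => Mg => Sgg => Mgg => Sggg => uggg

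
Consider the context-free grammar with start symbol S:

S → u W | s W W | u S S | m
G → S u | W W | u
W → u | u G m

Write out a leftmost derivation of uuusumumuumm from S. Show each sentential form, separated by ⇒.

S ⇒ uSS ⇒ uuWS ⇒ uuuGmS ⇒ uuuSumS ⇒ uuusWWumS ⇒ uuusuGmWumS ⇒ uuusuSumWumS ⇒ uuusumumWumS ⇒ uuusumumuumS ⇒ uuusumumuumm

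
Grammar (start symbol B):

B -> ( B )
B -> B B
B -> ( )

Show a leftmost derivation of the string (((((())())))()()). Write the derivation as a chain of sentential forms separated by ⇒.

B⇒(B)⇒(BB)⇒(BBB)⇒((B)BB)⇒(((B))BB)⇒((((B)))BB)⇒((((BB)))BB)⇒(((((B)B)))BB)⇒(((((())B)))BB)⇒(((((())())))BB)⇒(((((())())))()B)⇒(((((())())))()())

B ⇒ (B)   [B -> ( B )]
(B) ⇒ (BB)   [B -> B B]
(BB) ⇒ (BBB)   [B -> B B]
(BBB) ⇒ ((B)BB)   [B -> ( B )]
((B)BB) ⇒ (((B))BB)   [B -> ( B )]
(((B))BB) ⇒ ((((B)))BB)   [B -> ( B )]
((((B)))BB) ⇒ ((((BB)))BB)   [B -> B B]
((((BB)))BB) ⇒ (((((B)B)))BB)   [B -> ( B )]
(((((B)B)))BB) ⇒ (((((())B)))BB)   [B -> ( )]
(((((())B)))BB) ⇒ (((((())())))BB)   [B -> ( )]
(((((())())))BB) ⇒ (((((())())))()B)   [B -> ( )]
(((((())())))()B) ⇒ (((((())())))()())   [B -> ( )]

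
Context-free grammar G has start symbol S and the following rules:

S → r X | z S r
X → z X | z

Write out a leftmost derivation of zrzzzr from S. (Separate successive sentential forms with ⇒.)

S ⇒ zSr   [S → z S r]
zSr ⇒ zrXr   [S → r X]
zrXr ⇒ zrzXr   [X → z X]
zrzXr ⇒ zrzzXr   [X → z X]
zrzzXr ⇒ zrzzzr   [X → z]

S ⇒ zSr ⇒ zrXr ⇒ zrzXr ⇒ zrzzXr ⇒ zrzzzr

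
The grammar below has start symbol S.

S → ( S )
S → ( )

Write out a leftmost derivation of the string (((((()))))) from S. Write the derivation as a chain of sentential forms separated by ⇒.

S ⇒ (S) ⇒ ((S)) ⇒ (((S))) ⇒ ((((S)))) ⇒ (((((S))))) ⇒ (((((())))))

S ⇒ (S)   [S → ( S )]
(S) ⇒ ((S))   [S → ( S )]
((S)) ⇒ (((S)))   [S → ( S )]
(((S))) ⇒ ((((S))))   [S → ( S )]
((((S)))) ⇒ (((((S)))))   [S → ( S )]
(((((S))))) ⇒ (((((())))))   [S → ( )]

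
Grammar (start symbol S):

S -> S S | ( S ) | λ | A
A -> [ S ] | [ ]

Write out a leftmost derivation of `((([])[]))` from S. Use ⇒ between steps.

S ⇒ (S)   [S -> ( S )]
(S) ⇒ ((S))   [S -> ( S )]
((S)) ⇒ ((SS))   [S -> S S]
((SS)) ⇒ (((S)S))   [S -> ( S )]
(((S)S)) ⇒ (((A)S))   [S -> A]
(((A)S)) ⇒ ((([])S))   [A -> [ ]]
((([])S)) ⇒ ((([])A))   [S -> A]
((([])A)) ⇒ ((([])[]))   [A -> [ ]]

S ⇒ (S) ⇒ ((S)) ⇒ ((SS)) ⇒ (((S)S)) ⇒ (((A)S)) ⇒ ((([])S)) ⇒ ((([])A)) ⇒ ((([])[]))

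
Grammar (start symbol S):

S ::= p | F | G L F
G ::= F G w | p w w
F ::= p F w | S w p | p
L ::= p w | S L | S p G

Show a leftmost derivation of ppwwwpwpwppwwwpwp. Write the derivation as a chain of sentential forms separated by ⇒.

S ⇒ GLF ⇒ FGwLF ⇒ SwpGwLF ⇒ GLFwpGwLF ⇒ FGwLFwpGwLF ⇒ pGwLFwpGwLF ⇒ ppwwwLFwpGwLF ⇒ ppwwwpwFwpGwLF ⇒ ppwwwpwpwpGwLF ⇒ ppwwwpwpwppwwwLF ⇒ ppwwwpwpwppwwwpwF ⇒ ppwwwpwpwppwwwpwp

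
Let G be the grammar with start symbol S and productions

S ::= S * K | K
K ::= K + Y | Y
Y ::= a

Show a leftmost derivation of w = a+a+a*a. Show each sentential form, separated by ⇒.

S⇒S*K⇒K*K⇒K+Y*K⇒K+Y+Y*K⇒Y+Y+Y*K⇒a+Y+Y*K⇒a+a+Y*K⇒a+a+a*K⇒a+a+a*Y⇒a+a+a*a

S ⇒ S*K   [S ::= S * K]
S*K ⇒ K*K   [S ::= K]
K*K ⇒ K+Y*K   [K ::= K + Y]
K+Y*K ⇒ K+Y+Y*K   [K ::= K + Y]
K+Y+Y*K ⇒ Y+Y+Y*K   [K ::= Y]
Y+Y+Y*K ⇒ a+Y+Y*K   [Y ::= a]
a+Y+Y*K ⇒ a+a+Y*K   [Y ::= a]
a+a+Y*K ⇒ a+a+a*K   [Y ::= a]
a+a+a*K ⇒ a+a+a*Y   [K ::= Y]
a+a+a*Y ⇒ a+a+a*a   [Y ::= a]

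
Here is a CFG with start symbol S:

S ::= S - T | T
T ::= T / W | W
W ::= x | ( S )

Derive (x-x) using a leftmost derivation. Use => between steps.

S => T   [S ::= T]
T => W   [T ::= W]
W => (S)   [W ::= ( S )]
(S) => (S-T)   [S ::= S - T]
(S-T) => (T-T)   [S ::= T]
(T-T) => (W-T)   [T ::= W]
(W-T) => (x-T)   [W ::= x]
(x-T) => (x-W)   [T ::= W]
(x-W) => (x-x)   [W ::= x]

S => T => W => (S) => (S-T) => (T-T) => (W-T) => (x-T) => (x-W) => (x-x)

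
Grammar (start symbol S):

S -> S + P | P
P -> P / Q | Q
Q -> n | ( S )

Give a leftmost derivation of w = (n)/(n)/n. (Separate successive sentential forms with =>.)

S => P   [S -> P]
P => P/Q   [P -> P / Q]
P/Q => P/Q/Q   [P -> P / Q]
P/Q/Q => Q/Q/Q   [P -> Q]
Q/Q/Q => (S)/Q/Q   [Q -> ( S )]
(S)/Q/Q => (P)/Q/Q   [S -> P]
(P)/Q/Q => (Q)/Q/Q   [P -> Q]
(Q)/Q/Q => (n)/Q/Q   [Q -> n]
(n)/Q/Q => (n)/(S)/Q   [Q -> ( S )]
(n)/(S)/Q => (n)/(P)/Q   [S -> P]
(n)/(P)/Q => (n)/(Q)/Q   [P -> Q]
(n)/(Q)/Q => (n)/(n)/Q   [Q -> n]
(n)/(n)/Q => (n)/(n)/n   [Q -> n]

S => P => P/Q => P/Q/Q => Q/Q/Q => (S)/Q/Q => (P)/Q/Q => (Q)/Q/Q => (n)/Q/Q => (n)/(S)/Q => (n)/(P)/Q => (n)/(Q)/Q => (n)/(n)/Q => (n)/(n)/n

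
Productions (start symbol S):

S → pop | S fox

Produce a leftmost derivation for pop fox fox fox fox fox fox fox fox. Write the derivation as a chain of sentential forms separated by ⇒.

S ⇒ S fox ⇒ S fox fox ⇒ S fox fox fox ⇒ S fox fox fox fox ⇒ S fox fox fox fox fox ⇒ S fox fox fox fox fox fox ⇒ S fox fox fox fox fox fox fox ⇒ S fox fox fox fox fox fox fox fox ⇒ pop fox fox fox fox fox fox fox fox

S ⇒ S fox   [S → S fox]
S fox ⇒ S fox fox   [S → S fox]
S fox fox ⇒ S fox fox fox   [S → S fox]
S fox fox fox ⇒ S fox fox fox fox   [S → S fox]
S fox fox fox fox ⇒ S fox fox fox fox fox   [S → S fox]
S fox fox fox fox fox ⇒ S fox fox fox fox fox fox   [S → S fox]
S fox fox fox fox fox fox ⇒ S fox fox fox fox fox fox fox   [S → S fox]
S fox fox fox fox fox fox fox ⇒ S fox fox fox fox fox fox fox fox   [S → S fox]
S fox fox fox fox fox fox fox fox ⇒ pop fox fox fox fox fox fox fox fox   [S → pop]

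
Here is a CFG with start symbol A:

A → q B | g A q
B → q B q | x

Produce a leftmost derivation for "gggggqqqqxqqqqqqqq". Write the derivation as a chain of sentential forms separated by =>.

A => gAq => ggAqq => gggAqqq => ggggAqqqq => gggggAqqqqq => gggggqBqqqqq => gggggqqBqqqqqq => gggggqqqBqqqqqqq => gggggqqqqBqqqqqqqq => gggggqqqqxqqqqqqqq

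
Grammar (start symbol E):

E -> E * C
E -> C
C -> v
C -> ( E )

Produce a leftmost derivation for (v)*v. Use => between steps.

E => E*C => C*C => (E)*C => (C)*C => (v)*C => (v)*v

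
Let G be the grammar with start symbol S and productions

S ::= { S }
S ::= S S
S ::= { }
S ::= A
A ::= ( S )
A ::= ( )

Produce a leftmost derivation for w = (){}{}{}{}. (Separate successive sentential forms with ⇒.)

S ⇒ SS   [S ::= S S]
SS ⇒ AS   [S ::= A]
AS ⇒ ()S   [A ::= ( )]
()S ⇒ ()SS   [S ::= S S]
()SS ⇒ ()SSS   [S ::= S S]
()SSS ⇒ ()SSSS   [S ::= S S]
()SSSS ⇒ (){}SSS   [S ::= { }]
(){}SSS ⇒ (){}{}SS   [S ::= { }]
(){}{}SS ⇒ (){}{}{}S   [S ::= { }]
(){}{}{}S ⇒ (){}{}{}{}   [S ::= { }]

S ⇒ SS ⇒ AS ⇒ ()S ⇒ ()SS ⇒ ()SSS ⇒ ()SSSS ⇒ (){}SSS ⇒ (){}{}SS ⇒ (){}{}{}S ⇒ (){}{}{}{}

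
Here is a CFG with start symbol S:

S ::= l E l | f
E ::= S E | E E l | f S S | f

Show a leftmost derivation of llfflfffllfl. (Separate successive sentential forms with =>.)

S => lEl => lSEl => llElEl => llfSSlEl => llffSlEl => llfflEllEl => llfflfSSllEl => llfflffSllEl => llfflfffllEl => llfflfffllfl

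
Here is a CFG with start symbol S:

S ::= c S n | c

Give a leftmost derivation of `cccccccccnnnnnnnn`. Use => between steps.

S => cSn   [S ::= c S n]
cSn => ccSnn   [S ::= c S n]
ccSnn => cccSnnn   [S ::= c S n]
cccSnnn => ccccSnnnn   [S ::= c S n]
ccccSnnnn => cccccSnnnnn   [S ::= c S n]
cccccSnnnnn => ccccccSnnnnnn   [S ::= c S n]
ccccccSnnnnnn => cccccccSnnnnnnn   [S ::= c S n]
cccccccSnnnnnnn => ccccccccSnnnnnnnn   [S ::= c S n]
ccccccccSnnnnnnnn => cccccccccnnnnnnnn   [S ::= c]

S => cSn => ccSnn => cccSnnn => ccccSnnnn => cccccSnnnnn => ccccccSnnnnnn => cccccccSnnnnnnn => ccccccccSnnnnnnnn => cccccccccnnnnnnnn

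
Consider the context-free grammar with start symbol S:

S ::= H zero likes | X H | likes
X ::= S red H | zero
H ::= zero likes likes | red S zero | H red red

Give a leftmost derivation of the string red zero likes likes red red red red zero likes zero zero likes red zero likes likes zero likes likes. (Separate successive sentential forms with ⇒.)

S ⇒ X H ⇒ S red H H ⇒ H zero likes red H H ⇒ red S zero zero likes red H H ⇒ red H zero likes zero zero likes red H H ⇒ red H red red zero likes zero zero likes red H H ⇒ red H red red red red zero likes zero zero likes red H H ⇒ red zero likes likes red red red red zero likes zero zero likes red H H ⇒ red zero likes likes red red red red zero likes zero zero likes red zero likes likes H ⇒ red zero likes likes red red red red zero likes zero zero likes red zero likes likes zero likes likes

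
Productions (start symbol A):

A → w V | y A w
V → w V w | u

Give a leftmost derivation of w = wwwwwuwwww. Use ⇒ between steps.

A ⇒ wV ⇒ wwVw ⇒ wwwVww ⇒ wwwwVwww ⇒ wwwwwVwwww ⇒ wwwwwuwwww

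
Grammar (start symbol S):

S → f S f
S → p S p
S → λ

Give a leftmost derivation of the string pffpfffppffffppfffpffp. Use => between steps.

S=>pSp=>pfSfp=>pffSffp=>pffpSpffp=>pffpfSfpffp=>pffpffSffpffp=>pffpfffSfffpffp=>pffpfffpSpfffpffp=>pffpfffppSppfffpffp=>pffpfffppfSfppfffpffp=>pffpfffppffSffppfffpffp=>pffpfffppffffppfffpffp

S => pSp   [S → p S p]
pSp => pfSfp   [S → f S f]
pfSfp => pffSffp   [S → f S f]
pffSffp => pffpSpffp   [S → p S p]
pffpSpffp => pffpfSfpffp   [S → f S f]
pffpfSfpffp => pffpffSffpffp   [S → f S f]
pffpffSffpffp => pffpfffSfffpffp   [S → f S f]
pffpfffSfffpffp => pffpfffpSpfffpffp   [S → p S p]
pffpfffpSpfffpffp => pffpfffppSppfffpffp   [S → p S p]
pffpfffppSppfffpffp => pffpfffppfSfppfffpffp   [S → f S f]
pffpfffppfSfppfffpffp => pffpfffppffSffppfffpffp   [S → f S f]
pffpfffppffSffppfffpffp => pffpfffppffffppfffpffp   [S → λ]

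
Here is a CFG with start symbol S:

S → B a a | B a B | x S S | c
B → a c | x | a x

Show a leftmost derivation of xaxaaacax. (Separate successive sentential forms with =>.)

S => xSS => xBaaS => xaxaaS => xaxaaBaB => xaxaaacaB => xaxaaacax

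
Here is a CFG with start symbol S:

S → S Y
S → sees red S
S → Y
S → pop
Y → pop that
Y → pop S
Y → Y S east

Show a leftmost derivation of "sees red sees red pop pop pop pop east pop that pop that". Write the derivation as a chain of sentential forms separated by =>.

S => sees red S => sees red sees red S => sees red sees red S Y => sees red sees red S Y Y => sees red sees red S Y Y Y => sees red sees red pop Y Y Y => sees red sees red pop Y S east Y Y => sees red sees red pop pop S S east Y Y => sees red sees red pop pop pop S east Y Y => sees red sees red pop pop pop pop east Y Y => sees red sees red pop pop pop pop east pop that Y => sees red sees red pop pop pop pop east pop that pop that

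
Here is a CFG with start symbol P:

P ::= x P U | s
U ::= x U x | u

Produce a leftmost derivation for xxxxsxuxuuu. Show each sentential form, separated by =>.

P => xPU => xxPUU => xxxPUUU => xxxxPUUUU => xxxxsUUUU => xxxxsxUxUUU => xxxxsxuxUUU => xxxxsxuxuUU => xxxxsxuxuuU => xxxxsxuxuuu

P => xPU   [P ::= x P U]
xPU => xxPUU   [P ::= x P U]
xxPUU => xxxPUUU   [P ::= x P U]
xxxPUUU => xxxxPUUUU   [P ::= x P U]
xxxxPUUUU => xxxxsUUUU   [P ::= s]
xxxxsUUUU => xxxxsxUxUUU   [U ::= x U x]
xxxxsxUxUUU => xxxxsxuxUUU   [U ::= u]
xxxxsxuxUUU => xxxxsxuxuUU   [U ::= u]
xxxxsxuxuUU => xxxxsxuxuuU   [U ::= u]
xxxxsxuxuuU => xxxxsxuxuuu   [U ::= u]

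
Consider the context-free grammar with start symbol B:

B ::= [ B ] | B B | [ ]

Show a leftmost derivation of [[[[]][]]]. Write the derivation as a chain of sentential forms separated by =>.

B => [B] => [[B]] => [[BB]] => [[[B]B]] => [[[[]]B]] => [[[[]][]]]

B => [B]   [B ::= [ B ]]
[B] => [[B]]   [B ::= [ B ]]
[[B]] => [[BB]]   [B ::= B B]
[[BB]] => [[[B]B]]   [B ::= [ B ]]
[[[B]B]] => [[[[]]B]]   [B ::= [ ]]
[[[[]]B]] => [[[[]][]]]   [B ::= [ ]]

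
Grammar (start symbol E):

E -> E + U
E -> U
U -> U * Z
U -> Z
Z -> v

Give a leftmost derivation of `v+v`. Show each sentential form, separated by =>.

E => E+U   [E -> E + U]
E+U => U+U   [E -> U]
U+U => Z+U   [U -> Z]
Z+U => v+U   [Z -> v]
v+U => v+Z   [U -> Z]
v+Z => v+v   [Z -> v]

E => E+U => U+U => Z+U => v+U => v+Z => v+v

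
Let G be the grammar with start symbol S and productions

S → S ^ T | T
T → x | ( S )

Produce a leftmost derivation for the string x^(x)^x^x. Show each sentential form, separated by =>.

S => S^T => S^T^T => S^T^T^T => T^T^T^T => x^T^T^T => x^(S)^T^T => x^(T)^T^T => x^(x)^T^T => x^(x)^x^T => x^(x)^x^x

S => S^T   [S → S ^ T]
S^T => S^T^T   [S → S ^ T]
S^T^T => S^T^T^T   [S → S ^ T]
S^T^T^T => T^T^T^T   [S → T]
T^T^T^T => x^T^T^T   [T → x]
x^T^T^T => x^(S)^T^T   [T → ( S )]
x^(S)^T^T => x^(T)^T^T   [S → T]
x^(T)^T^T => x^(x)^T^T   [T → x]
x^(x)^T^T => x^(x)^x^T   [T → x]
x^(x)^x^T => x^(x)^x^x   [T → x]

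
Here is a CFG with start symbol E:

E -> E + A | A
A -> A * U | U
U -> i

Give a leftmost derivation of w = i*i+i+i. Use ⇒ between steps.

E ⇒ E+A   [E -> E + A]
E+A ⇒ E+A+A   [E -> E + A]
E+A+A ⇒ A+A+A   [E -> A]
A+A+A ⇒ A*U+A+A   [A -> A * U]
A*U+A+A ⇒ U*U+A+A   [A -> U]
U*U+A+A ⇒ i*U+A+A   [U -> i]
i*U+A+A ⇒ i*i+A+A   [U -> i]
i*i+A+A ⇒ i*i+U+A   [A -> U]
i*i+U+A ⇒ i*i+i+A   [U -> i]
i*i+i+A ⇒ i*i+i+U   [A -> U]
i*i+i+U ⇒ i*i+i+i   [U -> i]

E ⇒ E+A ⇒ E+A+A ⇒ A+A+A ⇒ A*U+A+A ⇒ U*U+A+A ⇒ i*U+A+A ⇒ i*i+A+A ⇒ i*i+U+A ⇒ i*i+i+A ⇒ i*i+i+U ⇒ i*i+i+i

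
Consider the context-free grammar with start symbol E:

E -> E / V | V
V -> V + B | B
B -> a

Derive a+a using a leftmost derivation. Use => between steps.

E => V   [E -> V]
V => V+B   [V -> V + B]
V+B => B+B   [V -> B]
B+B => a+B   [B -> a]
a+B => a+a   [B -> a]

E => V => V+B => B+B => a+B => a+a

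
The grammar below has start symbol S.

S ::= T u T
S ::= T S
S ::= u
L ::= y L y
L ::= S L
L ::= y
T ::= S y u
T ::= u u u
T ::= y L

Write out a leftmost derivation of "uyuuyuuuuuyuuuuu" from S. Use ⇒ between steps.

S ⇒ TuT ⇒ SyuuT ⇒ TuTyuuT ⇒ SyuuTyuuT ⇒ TSyuuTyuuT ⇒ SyuSyuuTyuuT ⇒ uyuSyuuTyuuT ⇒ uyuuyuuTyuuT ⇒ uyuuyuuuuuyuuT ⇒ uyuuyuuuuuyuuuuu

S ⇒ TuT   [S ::= T u T]
TuT ⇒ SyuuT   [T ::= S y u]
SyuuT ⇒ TuTyuuT   [S ::= T u T]
TuTyuuT ⇒ SyuuTyuuT   [T ::= S y u]
SyuuTyuuT ⇒ TSyuuTyuuT   [S ::= T S]
TSyuuTyuuT ⇒ SyuSyuuTyuuT   [T ::= S y u]
SyuSyuuTyuuT ⇒ uyuSyuuTyuuT   [S ::= u]
uyuSyuuTyuuT ⇒ uyuuyuuTyuuT   [S ::= u]
uyuuyuuTyuuT ⇒ uyuuyuuuuuyuuT   [T ::= u u u]
uyuuyuuuuuyuuT ⇒ uyuuyuuuuuyuuuuu   [T ::= u u u]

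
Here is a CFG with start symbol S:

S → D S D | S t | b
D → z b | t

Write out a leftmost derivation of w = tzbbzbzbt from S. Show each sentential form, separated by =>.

S=>St=>DSDt=>tSDt=>tDSDDt=>tzbSDDt=>tzbbDDt=>tzbbzbDt=>tzbbzbzbt

S => St   [S → S t]
St => DSDt   [S → D S D]
DSDt => tSDt   [D → t]
tSDt => tDSDDt   [S → D S D]
tDSDDt => tzbSDDt   [D → z b]
tzbSDDt => tzbbDDt   [S → b]
tzbbDDt => tzbbzbDt   [D → z b]
tzbbzbDt => tzbbzbzbt   [D → z b]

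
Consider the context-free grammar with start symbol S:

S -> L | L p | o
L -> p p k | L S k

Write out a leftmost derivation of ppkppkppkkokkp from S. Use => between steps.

S => Lp => LSkp => ppkSkp => ppkLkp => ppkLSkkp => ppkLSkSkkp => ppkppkSkSkkp => ppkppkLkSkkp => ppkppkppkkSkkp => ppkppkppkkokkp

S => Lp   [S -> L p]
Lp => LSkp   [L -> L S k]
LSkp => ppkSkp   [L -> p p k]
ppkSkp => ppkLkp   [S -> L]
ppkLkp => ppkLSkkp   [L -> L S k]
ppkLSkkp => ppkLSkSkkp   [L -> L S k]
ppkLSkSkkp => ppkppkSkSkkp   [L -> p p k]
ppkppkSkSkkp => ppkppkLkSkkp   [S -> L]
ppkppkLkSkkp => ppkppkppkkSkkp   [L -> p p k]
ppkppkppkkSkkp => ppkppkppkkokkp   [S -> o]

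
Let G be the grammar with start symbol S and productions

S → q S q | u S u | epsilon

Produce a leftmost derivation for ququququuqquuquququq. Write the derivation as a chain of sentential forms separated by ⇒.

S ⇒ qSq   [S → q S q]
qSq ⇒ quSuq   [S → u S u]
quSuq ⇒ quqSquq   [S → q S q]
quqSquq ⇒ ququSuquq   [S → u S u]
ququSuquq ⇒ ququqSququq   [S → q S q]
ququqSququq ⇒ quququSuququq   [S → u S u]
quququSuququq ⇒ quququqSquququq   [S → q S q]
quququqSquququq ⇒ ququququSuquququq   [S → u S u]
ququququSuquququq ⇒ ququququuSuuquququq   [S → u S u]
ququququuSuuquququq ⇒ ququququuqSquuquququq   [S → q S q]
ququququuqSquuquququq ⇒ ququququuqquuquququq   [S → epsilon]

S⇒qSq⇒quSuq⇒quqSquq⇒ququSuquq⇒ququqSququq⇒quququSuququq⇒quququqSquququq⇒ququququSuquququq⇒ququququuSuuquququq⇒ququququuqSquuquququq⇒ququququuqquuquququq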